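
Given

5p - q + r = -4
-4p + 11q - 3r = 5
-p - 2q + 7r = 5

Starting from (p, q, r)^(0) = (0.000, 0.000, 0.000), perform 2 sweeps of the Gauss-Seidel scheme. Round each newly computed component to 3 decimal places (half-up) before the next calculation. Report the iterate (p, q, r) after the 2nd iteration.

(-0.897, 0.305, 0.673)

Iteration 1:
  p = (-4 - (-1)·0.000 - (1)·0.000) / (5) = -0.800
  q = (5 - (-4)·-0.800 - (-3)·0.000) / (11) = 0.164
  r = (5 - (-1)·-0.800 - (-2)·0.164) / (7) = 0.647
Iteration 2:
  p = (-4 - (-1)·0.164 - (1)·0.647) / (5) = -0.897
  q = (5 - (-4)·-0.897 - (-3)·0.647) / (11) = 0.305
  r = (5 - (-1)·-0.897 - (-2)·0.305) / (7) = 0.673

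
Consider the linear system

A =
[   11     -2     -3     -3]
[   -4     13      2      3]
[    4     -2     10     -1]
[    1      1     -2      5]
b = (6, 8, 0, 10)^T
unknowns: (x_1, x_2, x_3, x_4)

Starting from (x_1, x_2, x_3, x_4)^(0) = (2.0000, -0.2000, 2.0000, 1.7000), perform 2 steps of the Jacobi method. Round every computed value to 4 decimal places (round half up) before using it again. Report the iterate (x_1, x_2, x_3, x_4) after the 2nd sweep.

Iteration 1:
  x_1 = (6 - (-2)·-0.2000 - (-3)·2.0000 - (-3)·1.7000) / (11) = 1.5182
  x_2 = (8 - (-4)·2.0000 - (2)·2.0000 - (3)·1.7000) / (13) = 0.5308
  x_3 = (0 - (4)·2.0000 - (-2)·-0.2000 - (-1)·1.7000) / (10) = -0.6700
  x_4 = (10 - (1)·2.0000 - (1)·-0.2000 - (-2)·2.0000) / (5) = 2.4400
Iteration 2:
  x_1 = (6 - (-2)·0.5308 - (-3)·-0.6700 - (-3)·2.4400) / (11) = 1.1247
  x_2 = (8 - (-4)·1.5182 - (2)·-0.6700 - (3)·2.4400) / (13) = 0.6225
  x_3 = (0 - (4)·1.5182 - (-2)·0.5308 - (-1)·2.4400) / (10) = -0.2571
  x_4 = (10 - (1)·1.5182 - (1)·0.5308 - (-2)·-0.6700) / (5) = 1.3222

(1.1247, 0.6225, -0.2571, 1.3222)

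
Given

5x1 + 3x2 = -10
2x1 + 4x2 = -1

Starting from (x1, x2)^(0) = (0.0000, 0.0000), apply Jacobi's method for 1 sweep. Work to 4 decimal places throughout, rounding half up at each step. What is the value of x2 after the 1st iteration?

-0.2500

Iteration 1:
  x1 = (-10 - (3)·0.0000) / (5) = -2.0000
  x2 = (-1 - (2)·0.0000) / (4) = -0.2500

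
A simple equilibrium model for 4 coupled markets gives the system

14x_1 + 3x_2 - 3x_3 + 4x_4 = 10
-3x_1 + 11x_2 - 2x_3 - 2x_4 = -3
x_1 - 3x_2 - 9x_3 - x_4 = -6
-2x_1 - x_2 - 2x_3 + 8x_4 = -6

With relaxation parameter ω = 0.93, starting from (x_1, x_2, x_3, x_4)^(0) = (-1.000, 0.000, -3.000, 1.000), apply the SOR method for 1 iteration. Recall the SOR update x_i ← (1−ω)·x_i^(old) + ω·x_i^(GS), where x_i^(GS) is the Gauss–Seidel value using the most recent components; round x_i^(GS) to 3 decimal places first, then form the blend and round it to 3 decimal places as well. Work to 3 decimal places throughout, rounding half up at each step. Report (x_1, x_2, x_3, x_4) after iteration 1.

(-0.269, -0.660, 0.484, -0.654)

Iteration 1:
  x_1: GS value = (10 - (3)·0.000 - (-3)·-3.000 - (4)·1.000) / (14) = -0.214;  x_1 ← (1−ω)·-1.000 + ω·-0.214 = -0.269
  x_2: GS value = (-3 - (-3)·-0.269 - (-2)·-3.000 - (-2)·1.000) / (11) = -0.710;  x_2 ← (1−ω)·0.000 + ω·-0.710 = -0.660
  x_3: GS value = (-6 - (1)·-0.269 - (-3)·-0.660 - (-1)·1.000) / (-9) = 0.746;  x_3 ← (1−ω)·-3.000 + ω·0.746 = 0.484
  x_4: GS value = (-6 - (-2)·-0.269 - (-1)·-0.660 - (-2)·0.484) / (8) = -0.779;  x_4 ← (1−ω)·1.000 + ω·-0.779 = -0.654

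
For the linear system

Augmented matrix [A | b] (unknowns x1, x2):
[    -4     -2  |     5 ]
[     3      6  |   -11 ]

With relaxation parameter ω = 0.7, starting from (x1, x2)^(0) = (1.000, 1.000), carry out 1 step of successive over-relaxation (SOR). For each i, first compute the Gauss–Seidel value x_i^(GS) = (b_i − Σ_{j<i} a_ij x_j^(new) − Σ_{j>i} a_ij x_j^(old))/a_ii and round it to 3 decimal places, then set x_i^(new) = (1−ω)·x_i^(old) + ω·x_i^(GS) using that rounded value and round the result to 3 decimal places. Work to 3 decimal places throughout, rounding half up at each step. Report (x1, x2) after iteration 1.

(-0.925, -0.660)

Iteration 1:
  x1: GS value = (5 - (-2)·1.000) / (-4) = -1.750;  x1 ← (1−ω)·1.000 + ω·-1.750 = -0.925
  x2: GS value = (-11 - (3)·-0.925) / (6) = -1.371;  x2 ← (1−ω)·1.000 + ω·-1.371 = -0.660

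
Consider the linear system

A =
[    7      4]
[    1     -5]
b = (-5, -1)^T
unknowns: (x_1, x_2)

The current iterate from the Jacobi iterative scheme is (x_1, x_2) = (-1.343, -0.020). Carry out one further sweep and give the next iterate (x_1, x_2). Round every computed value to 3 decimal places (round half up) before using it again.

One sweep:
  x_1 = (-5 - (4)·-0.020) / (7) = -0.703
  x_2 = (-1 - (1)·-1.343) / (-5) = -0.069

(-0.703, -0.069)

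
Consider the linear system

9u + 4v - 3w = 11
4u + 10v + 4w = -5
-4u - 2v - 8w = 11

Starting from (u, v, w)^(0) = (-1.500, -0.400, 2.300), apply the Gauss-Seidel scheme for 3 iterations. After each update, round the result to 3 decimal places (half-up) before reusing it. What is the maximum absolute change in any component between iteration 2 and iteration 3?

Iteration 1:
  u = (11 - (4)·-0.400 - (-3)·2.300) / (9) = 2.167
  v = (-5 - (4)·2.167 - (4)·2.300) / (10) = -2.287
  w = (11 - (-4)·2.167 - (-2)·-2.287) / (-8) = -1.887
Iteration 2:
  u = (11 - (4)·-2.287 - (-3)·-1.887) / (9) = 1.610
  v = (-5 - (4)·1.610 - (4)·-1.887) / (10) = -0.389
  w = (11 - (-4)·1.610 - (-2)·-0.389) / (-8) = -2.083
Iteration 3:
  u = (11 - (4)·-0.389 - (-3)·-2.083) / (9) = 0.701
  v = (-5 - (4)·0.701 - (4)·-2.083) / (10) = 0.053
  w = (11 - (-4)·0.701 - (-2)·0.053) / (-8) = -1.739
Change: (-0.909, 0.442, 0.344) → max |·| = 0.909

0.909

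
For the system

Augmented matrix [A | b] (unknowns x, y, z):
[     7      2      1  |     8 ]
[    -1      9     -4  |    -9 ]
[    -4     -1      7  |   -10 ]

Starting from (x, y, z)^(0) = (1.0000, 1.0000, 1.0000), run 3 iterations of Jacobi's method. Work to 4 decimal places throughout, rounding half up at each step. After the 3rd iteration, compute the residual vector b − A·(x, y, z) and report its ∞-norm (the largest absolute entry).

1.3291

Iteration 1:
  x = (8 - (2)·1.0000 - (1)·1.0000) / (7) = 0.7143
  y = (-9 - (-1)·1.0000 - (-4)·1.0000) / (9) = -0.4444
  z = (-10 - (-4)·1.0000 - (-1)·1.0000) / (7) = -0.7143
Iteration 2:
  x = (8 - (2)·-0.4444 - (1)·-0.7143) / (7) = 1.3719
  y = (-9 - (-1)·0.7143 - (-4)·-0.7143) / (9) = -1.2381
  z = (-10 - (-4)·0.7143 - (-1)·-0.4444) / (7) = -1.0839
Iteration 3:
  x = (8 - (2)·-1.2381 - (1)·-1.0839) / (7) = 1.6514
  y = (-9 - (-1)·1.3719 - (-4)·-1.0839) / (9) = -1.3293
  z = (-10 - (-4)·1.3719 - (-1)·-1.2381) / (7) = -0.8215
Residual b − A·x = (-0.0797, 1.3291, 1.0268); ∞-norm = 1.3291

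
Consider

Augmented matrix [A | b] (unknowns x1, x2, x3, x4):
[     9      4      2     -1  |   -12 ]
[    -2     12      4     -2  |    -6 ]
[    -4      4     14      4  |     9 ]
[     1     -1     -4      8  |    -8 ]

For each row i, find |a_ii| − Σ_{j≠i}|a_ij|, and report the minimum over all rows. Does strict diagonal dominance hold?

row 1: |9| − (4+2+1) = 2
row 2: |12| − (2+4+2) = 4
row 3: |14| − (4+4+4) = 2
row 4: |8| − (1+1+4) = 2
minimum over rows = 2 → strictly diagonally dominant (convergence guaranteed)

2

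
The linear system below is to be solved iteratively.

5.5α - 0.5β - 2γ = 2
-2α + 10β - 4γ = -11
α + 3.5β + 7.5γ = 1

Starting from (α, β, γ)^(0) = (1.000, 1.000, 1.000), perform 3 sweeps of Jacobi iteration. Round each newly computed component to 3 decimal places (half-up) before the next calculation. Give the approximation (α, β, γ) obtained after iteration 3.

Iteration 1:
  α = (2 - (-0.5)·1.000 - (-2)·1.000) / (5.5) = 0.818
  β = (-11 - (-2)·1.000 - (-4)·1.000) / (10) = -0.500
  γ = (1 - (1)·1.000 - (3.5)·1.000) / (7.5) = -0.467
Iteration 2:
  α = (2 - (-0.5)·-0.500 - (-2)·-0.467) / (5.5) = 0.148
  β = (-11 - (-2)·0.818 - (-4)·-0.467) / (10) = -1.123
  γ = (1 - (1)·0.818 - (3.5)·-0.500) / (7.5) = 0.258
Iteration 3:
  α = (2 - (-0.5)·-1.123 - (-2)·0.258) / (5.5) = 0.355
  β = (-11 - (-2)·0.148 - (-4)·0.258) / (10) = -0.967
  γ = (1 - (1)·0.148 - (3.5)·-1.123) / (7.5) = 0.638

(0.355, -0.967, 0.638)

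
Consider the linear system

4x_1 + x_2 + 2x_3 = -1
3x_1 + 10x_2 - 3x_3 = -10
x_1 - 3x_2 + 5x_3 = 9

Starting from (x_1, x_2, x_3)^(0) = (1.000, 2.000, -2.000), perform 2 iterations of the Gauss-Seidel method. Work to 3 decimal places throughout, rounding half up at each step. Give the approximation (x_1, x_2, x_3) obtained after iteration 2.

(-0.204, -0.715, 1.412)

Iteration 1:
  x_1 = (-1 - (1)·2.000 - (2)·-2.000) / (4) = 0.250
  x_2 = (-10 - (3)·0.250 - (-3)·-2.000) / (10) = -1.675
  x_3 = (9 - (1)·0.250 - (-3)·-1.675) / (5) = 0.745
Iteration 2:
  x_1 = (-1 - (1)·-1.675 - (2)·0.745) / (4) = -0.204
  x_2 = (-10 - (3)·-0.204 - (-3)·0.745) / (10) = -0.715
  x_3 = (9 - (1)·-0.204 - (-3)·-0.715) / (5) = 1.412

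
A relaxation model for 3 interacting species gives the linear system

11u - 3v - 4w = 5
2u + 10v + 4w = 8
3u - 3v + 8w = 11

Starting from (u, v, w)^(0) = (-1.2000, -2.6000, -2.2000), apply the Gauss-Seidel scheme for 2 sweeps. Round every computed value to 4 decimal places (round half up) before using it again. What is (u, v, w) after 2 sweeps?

(1.8719, -0.5662, 0.4607)

Iteration 1:
  u = (5 - (-3)·-2.6000 - (-4)·-2.2000) / (11) = -1.0545
  v = (8 - (2)·-1.0545 - (4)·-2.2000) / (10) = 1.8909
  w = (11 - (3)·-1.0545 - (-3)·1.8909) / (8) = 2.4795
Iteration 2:
  u = (5 - (-3)·1.8909 - (-4)·2.4795) / (11) = 1.8719
  v = (8 - (2)·1.8719 - (4)·2.4795) / (10) = -0.5662
  w = (11 - (3)·1.8719 - (-3)·-0.5662) / (8) = 0.4607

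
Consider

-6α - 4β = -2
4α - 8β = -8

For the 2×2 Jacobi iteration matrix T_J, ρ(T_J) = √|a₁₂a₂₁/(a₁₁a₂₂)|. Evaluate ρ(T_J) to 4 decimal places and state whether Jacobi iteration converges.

0.5774

a₁₂a₂₁/(a₁₁a₂₂) = (-4)·(4) / ((-6)·(-8)) = -0.333333
ρ = √|-0.333333| = √0.333333 = 0.5774
ρ < 1, so Jacobi converges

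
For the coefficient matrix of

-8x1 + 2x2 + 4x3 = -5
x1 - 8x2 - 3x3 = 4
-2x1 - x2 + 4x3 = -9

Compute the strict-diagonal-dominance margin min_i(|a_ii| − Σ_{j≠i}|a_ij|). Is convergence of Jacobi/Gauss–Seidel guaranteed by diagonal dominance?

1

row 1: |-8| − (2+4) = 2
row 2: |-8| − (1+3) = 4
row 3: |4| − (2+1) = 1
minimum over rows = 1 → strictly diagonally dominant (convergence guaranteed)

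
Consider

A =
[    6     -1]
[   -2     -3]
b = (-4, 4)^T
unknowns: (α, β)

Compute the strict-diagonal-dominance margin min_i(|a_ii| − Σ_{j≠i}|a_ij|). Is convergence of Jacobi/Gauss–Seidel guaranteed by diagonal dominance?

row 1: |6| − (1) = 5
row 2: |-3| − (2) = 1
minimum over rows = 1 → strictly diagonally dominant (convergence guaranteed)

1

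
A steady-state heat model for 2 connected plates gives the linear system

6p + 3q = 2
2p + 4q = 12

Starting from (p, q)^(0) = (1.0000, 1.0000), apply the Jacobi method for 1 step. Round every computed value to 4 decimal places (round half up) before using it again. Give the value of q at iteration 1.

2.5000

Iteration 1:
  p = (2 - (3)·1.0000) / (6) = -0.1667
  q = (12 - (2)·1.0000) / (4) = 2.5000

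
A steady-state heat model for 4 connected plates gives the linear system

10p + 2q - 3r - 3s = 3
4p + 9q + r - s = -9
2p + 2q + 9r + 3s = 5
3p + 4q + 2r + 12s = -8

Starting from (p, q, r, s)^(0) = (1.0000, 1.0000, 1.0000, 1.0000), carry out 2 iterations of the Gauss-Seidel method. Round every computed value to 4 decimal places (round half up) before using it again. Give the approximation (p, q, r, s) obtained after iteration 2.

(0.5303, -1.3271, 0.8874, -0.5048)

Iteration 1:
  p = (3 - (2)·1.0000 - (-3)·1.0000 - (-3)·1.0000) / (10) = 0.7000
  q = (-9 - (4)·0.7000 - (1)·1.0000 - (-1)·1.0000) / (9) = -1.3111
  r = (5 - (2)·0.7000 - (2)·-1.3111 - (3)·1.0000) / (9) = 0.3580
  s = (-8 - (3)·0.7000 - (4)·-1.3111 - (2)·0.3580) / (12) = -0.4643
Iteration 2:
  p = (3 - (2)·-1.3111 - (-3)·0.3580 - (-3)·-0.4643) / (10) = 0.5303
  q = (-9 - (4)·0.5303 - (1)·0.3580 - (-1)·-0.4643) / (9) = -1.3271
  r = (5 - (2)·0.5303 - (2)·-1.3271 - (3)·-0.4643) / (9) = 0.8874
  s = (-8 - (3)·0.5303 - (4)·-1.3271 - (2)·0.8874) / (12) = -0.5048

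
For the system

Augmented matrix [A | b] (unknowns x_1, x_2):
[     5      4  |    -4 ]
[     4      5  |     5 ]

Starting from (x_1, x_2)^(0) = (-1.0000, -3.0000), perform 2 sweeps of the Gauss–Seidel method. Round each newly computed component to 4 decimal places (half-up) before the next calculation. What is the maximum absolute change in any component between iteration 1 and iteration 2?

2.1760

Iteration 1:
  x_1 = (-4 - (4)·-3.0000) / (5) = 1.6000
  x_2 = (5 - (4)·1.6000) / (5) = -0.2800
Iteration 2:
  x_1 = (-4 - (4)·-0.2800) / (5) = -0.5760
  x_2 = (5 - (4)·-0.5760) / (5) = 1.4608
Change: (-2.1760, 1.7408) → max |·| = 2.1760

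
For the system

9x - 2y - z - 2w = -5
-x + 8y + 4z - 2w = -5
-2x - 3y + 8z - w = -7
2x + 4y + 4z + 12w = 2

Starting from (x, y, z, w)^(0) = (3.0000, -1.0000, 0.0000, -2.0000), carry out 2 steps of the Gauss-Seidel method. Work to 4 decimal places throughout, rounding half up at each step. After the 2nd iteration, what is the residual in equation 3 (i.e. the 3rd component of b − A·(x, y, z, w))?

Iteration 1:
  x = (-5 - (-2)·-1.0000 - (-1)·0.0000 - (-2)·-2.0000) / (9) = -1.2222
  y = (-5 - (-1)·-1.2222 - (4)·0.0000 - (-2)·-2.0000) / (8) = -1.2778
  z = (-7 - (-2)·-1.2222 - (-3)·-1.2778 - (-1)·-2.0000) / (8) = -1.9097
  w = (2 - (2)·-1.2222 - (4)·-1.2778 - (4)·-1.9097) / (12) = 1.4329
Iteration 2:
  x = (-5 - (-2)·-1.2778 - (-1)·-1.9097 - (-2)·1.4329) / (9) = -0.7333
  y = (-5 - (-1)·-0.7333 - (4)·-1.9097 - (-2)·1.4329) / (8) = 0.5964
  z = (-7 - (-2)·-0.7333 - (-3)·0.5964 - (-1)·1.4329) / (8) = -0.6556
  w = (2 - (2)·-0.7333 - (4)·0.5964 - (4)·-0.6556) / (12) = 0.3086
Residual b − A·x = (2.7541, -7.2649, -1.1240, 0.0002)

-1.1240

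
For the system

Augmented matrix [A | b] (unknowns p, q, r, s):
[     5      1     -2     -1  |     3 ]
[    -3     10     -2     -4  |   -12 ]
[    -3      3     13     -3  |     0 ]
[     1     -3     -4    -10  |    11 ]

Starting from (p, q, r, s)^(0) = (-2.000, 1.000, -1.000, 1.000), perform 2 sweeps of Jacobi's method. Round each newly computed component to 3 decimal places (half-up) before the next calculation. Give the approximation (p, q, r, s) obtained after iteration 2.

Iteration 1:
  p = (3 - (1)·1.000 - (-2)·-1.000 - (-1)·1.000) / (5) = 0.200
  q = (-12 - (-3)·-2.000 - (-2)·-1.000 - (-4)·1.000) / (10) = -1.600
  r = (0 - (-3)·-2.000 - (3)·1.000 - (-3)·1.000) / (13) = -0.462
  s = (11 - (1)·-2.000 - (-3)·1.000 - (-4)·-1.000) / (-10) = -1.200
Iteration 2:
  p = (3 - (1)·-1.600 - (-2)·-0.462 - (-1)·-1.200) / (5) = 0.495
  q = (-12 - (-3)·0.200 - (-2)·-0.462 - (-4)·-1.200) / (10) = -1.712
  r = (0 - (-3)·0.200 - (3)·-1.600 - (-3)·-1.200) / (13) = 0.138
  s = (11 - (1)·0.200 - (-3)·-1.600 - (-4)·-0.462) / (-10) = -0.415

(0.495, -1.712, 0.138, -0.415)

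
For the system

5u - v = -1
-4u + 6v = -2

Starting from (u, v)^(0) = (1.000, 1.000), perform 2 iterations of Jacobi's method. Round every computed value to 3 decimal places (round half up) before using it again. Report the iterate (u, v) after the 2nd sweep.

Iteration 1:
  u = (-1 - (-1)·1.000) / (5) = 0.000
  v = (-2 - (-4)·1.000) / (6) = 0.333
Iteration 2:
  u = (-1 - (-1)·0.333) / (5) = -0.133
  v = (-2 - (-4)·0.000) / (6) = -0.333

(-0.133, -0.333)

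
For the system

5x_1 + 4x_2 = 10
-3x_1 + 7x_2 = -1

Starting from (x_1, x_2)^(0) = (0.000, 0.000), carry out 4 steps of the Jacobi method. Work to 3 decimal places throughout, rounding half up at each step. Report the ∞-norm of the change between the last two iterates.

0.293

Iteration 1:
  x_1 = (10 - (4)·0.000) / (5) = 2.000
  x_2 = (-1 - (-3)·0.000) / (7) = -0.143
Iteration 2:
  x_1 = (10 - (4)·-0.143) / (5) = 2.114
  x_2 = (-1 - (-3)·2.000) / (7) = 0.714
Iteration 3:
  x_1 = (10 - (4)·0.714) / (5) = 1.429
  x_2 = (-1 - (-3)·2.114) / (7) = 0.763
Iteration 4:
  x_1 = (10 - (4)·0.763) / (5) = 1.390
  x_2 = (-1 - (-3)·1.429) / (7) = 0.470
Change: (-0.039, -0.293) → max |·| = 0.293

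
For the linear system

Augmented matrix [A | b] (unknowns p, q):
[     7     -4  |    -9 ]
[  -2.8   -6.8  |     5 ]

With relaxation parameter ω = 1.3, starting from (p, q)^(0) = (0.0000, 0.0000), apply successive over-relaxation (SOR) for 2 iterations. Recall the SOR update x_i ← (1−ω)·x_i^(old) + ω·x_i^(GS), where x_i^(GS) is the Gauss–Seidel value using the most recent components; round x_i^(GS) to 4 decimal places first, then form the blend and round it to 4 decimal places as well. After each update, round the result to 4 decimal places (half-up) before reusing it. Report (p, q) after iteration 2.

(-1.2155, -0.2869)

Iteration 1:
  p: GS value = (-9 - (-4)·0.0000) / (7) = -1.2857;  p ← (1−ω)·0.0000 + ω·-1.2857 = -1.6714
  q: GS value = (5 - (-2.8)·-1.6714) / (-6.8) = -0.0471;  q ← (1−ω)·0.0000 + ω·-0.0471 = -0.0612
Iteration 2:
  p: GS value = (-9 - (-4)·-0.0612) / (7) = -1.3207;  p ← (1−ω)·-1.6714 + ω·-1.3207 = -1.2155
  q: GS value = (5 - (-2.8)·-1.2155) / (-6.8) = -0.2348;  q ← (1−ω)·-0.0612 + ω·-0.2348 = -0.2869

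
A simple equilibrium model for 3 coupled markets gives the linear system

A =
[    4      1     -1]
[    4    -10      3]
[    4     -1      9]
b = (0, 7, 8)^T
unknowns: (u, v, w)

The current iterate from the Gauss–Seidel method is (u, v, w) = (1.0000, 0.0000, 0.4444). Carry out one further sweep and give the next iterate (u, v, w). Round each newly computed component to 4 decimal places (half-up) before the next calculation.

(0.1111, -0.5222, 0.7815)

One sweep:
  u = (0 - (1)·0.0000 - (-1)·0.4444) / (4) = 0.1111
  v = (7 - (4)·0.1111 - (3)·0.4444) / (-10) = -0.5222
  w = (8 - (4)·0.1111 - (-1)·-0.5222) / (9) = 0.7815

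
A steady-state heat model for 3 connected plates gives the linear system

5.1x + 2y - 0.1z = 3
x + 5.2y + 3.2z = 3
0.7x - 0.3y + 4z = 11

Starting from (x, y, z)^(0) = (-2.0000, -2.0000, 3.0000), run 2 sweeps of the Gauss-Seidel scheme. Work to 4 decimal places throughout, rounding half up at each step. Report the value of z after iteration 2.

2.4482

Iteration 1:
  x = (3 - (2)·-2.0000 - (-0.1)·3.0000) / (5.1) = 1.4314
  y = (3 - (1)·1.4314 - (3.2)·3.0000) / (5.2) = -1.5445
  z = (11 - (0.7)·1.4314 - (-0.3)·-1.5445) / (4) = 2.3837
Iteration 2:
  x = (3 - (2)·-1.5445 - (-0.1)·2.3837) / (5.1) = 1.2407
  y = (3 - (1)·1.2407 - (3.2)·2.3837) / (5.2) = -1.1286
  z = (11 - (0.7)·1.2407 - (-0.3)·-1.1286) / (4) = 2.4482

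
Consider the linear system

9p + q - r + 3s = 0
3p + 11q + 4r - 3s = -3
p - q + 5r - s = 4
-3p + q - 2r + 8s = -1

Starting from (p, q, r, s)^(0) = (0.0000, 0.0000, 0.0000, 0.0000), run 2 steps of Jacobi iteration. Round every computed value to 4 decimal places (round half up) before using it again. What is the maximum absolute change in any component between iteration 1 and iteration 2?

Iteration 1:
  p = (0 - (1)·0.0000 - (-1)·0.0000 - (3)·0.0000) / (9) = 0.0000
  q = (-3 - (3)·0.0000 - (4)·0.0000 - (-3)·0.0000) / (11) = -0.2727
  r = (4 - (1)·0.0000 - (-1)·0.0000 - (-1)·0.0000) / (5) = 0.8000
  s = (-1 - (-3)·0.0000 - (1)·0.0000 - (-2)·0.0000) / (8) = -0.1250
Iteration 2:
  p = (0 - (1)·-0.2727 - (-1)·0.8000 - (3)·-0.1250) / (9) = 0.1609
  q = (-3 - (3)·0.0000 - (4)·0.8000 - (-3)·-0.1250) / (11) = -0.5977
  r = (4 - (1)·0.0000 - (-1)·-0.2727 - (-1)·-0.1250) / (5) = 0.7205
  s = (-1 - (-3)·0.0000 - (1)·-0.2727 - (-2)·0.8000) / (8) = 0.1091
Change: (0.1609, -0.3250, -0.0795, 0.2341) → max |·| = 0.3250

0.3250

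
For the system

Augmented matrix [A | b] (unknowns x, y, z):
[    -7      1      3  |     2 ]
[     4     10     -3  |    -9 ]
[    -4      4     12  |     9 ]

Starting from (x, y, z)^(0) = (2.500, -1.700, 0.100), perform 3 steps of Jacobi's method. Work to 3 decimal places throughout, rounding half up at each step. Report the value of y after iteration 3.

-0.684

Iteration 1:
  x = (2 - (1)·-1.700 - (3)·0.100) / (-7) = -0.486
  y = (-9 - (4)·2.500 - (-3)·0.100) / (10) = -1.870
  z = (9 - (-4)·2.500 - (4)·-1.700) / (12) = 2.150
Iteration 2:
  x = (2 - (1)·-1.870 - (3)·2.150) / (-7) = 0.369
  y = (-9 - (4)·-0.486 - (-3)·2.150) / (10) = -0.061
  z = (9 - (-4)·-0.486 - (4)·-1.870) / (12) = 1.211
Iteration 3:
  x = (2 - (1)·-0.061 - (3)·1.211) / (-7) = 0.225
  y = (-9 - (4)·0.369 - (-3)·1.211) / (10) = -0.684
  z = (9 - (-4)·0.369 - (4)·-0.061) / (12) = 0.893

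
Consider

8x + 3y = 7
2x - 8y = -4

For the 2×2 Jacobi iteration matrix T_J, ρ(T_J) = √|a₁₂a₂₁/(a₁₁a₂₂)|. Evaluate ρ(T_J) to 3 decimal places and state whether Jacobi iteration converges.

a₁₂a₂₁/(a₁₁a₂₂) = (3)·(2) / ((8)·(-8)) = -0.093750
ρ = √|-0.093750| = √0.093750 = 0.306
ρ < 1, so Jacobi converges

0.306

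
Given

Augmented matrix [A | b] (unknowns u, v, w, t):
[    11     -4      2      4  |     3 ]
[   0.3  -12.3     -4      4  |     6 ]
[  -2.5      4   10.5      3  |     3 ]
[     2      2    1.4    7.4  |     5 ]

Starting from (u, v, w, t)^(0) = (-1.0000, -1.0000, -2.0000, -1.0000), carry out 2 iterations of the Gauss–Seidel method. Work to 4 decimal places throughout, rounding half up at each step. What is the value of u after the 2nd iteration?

-0.0664

Iteration 1:
  u = (3 - (-4)·-1.0000 - (2)·-2.0000 - (4)·-1.0000) / (11) = 0.6364
  v = (6 - (0.3)·0.6364 - (-4)·-2.0000 - (4)·-1.0000) / (-12.3) = -0.1471
  w = (3 - (-2.5)·0.6364 - (4)·-0.1471 - (3)·-1.0000) / (10.5) = 0.7790
  t = (5 - (2)·0.6364 - (2)·-0.1471 - (1.4)·0.7790) / (7.4) = 0.3961
Iteration 2:
  u = (3 - (-4)·-0.1471 - (2)·0.7790 - (4)·0.3961) / (11) = -0.0664
  v = (6 - (0.3)·-0.0664 - (-4)·0.7790 - (4)·0.3961) / (-12.3) = -0.6139
  w = (3 - (-2.5)·-0.0664 - (4)·-0.6139 - (3)·0.3961) / (10.5) = 0.3906
  t = (5 - (2)·-0.0664 - (2)·-0.6139 - (1.4)·0.3906) / (7.4) = 0.7856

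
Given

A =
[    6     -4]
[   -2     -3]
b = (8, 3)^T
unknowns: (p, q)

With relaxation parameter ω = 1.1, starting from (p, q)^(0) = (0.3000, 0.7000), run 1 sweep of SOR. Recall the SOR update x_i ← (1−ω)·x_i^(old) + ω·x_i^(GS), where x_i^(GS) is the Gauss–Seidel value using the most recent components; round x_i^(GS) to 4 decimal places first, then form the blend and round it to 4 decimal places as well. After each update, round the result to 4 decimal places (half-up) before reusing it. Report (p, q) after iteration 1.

(1.9500, -2.6000)

Iteration 1:
  p: GS value = (8 - (-4)·0.7000) / (6) = 1.8000;  p ← (1−ω)·0.3000 + ω·1.8000 = 1.9500
  q: GS value = (3 - (-2)·1.9500) / (-3) = -2.3000;  q ← (1−ω)·0.7000 + ω·-2.3000 = -2.6000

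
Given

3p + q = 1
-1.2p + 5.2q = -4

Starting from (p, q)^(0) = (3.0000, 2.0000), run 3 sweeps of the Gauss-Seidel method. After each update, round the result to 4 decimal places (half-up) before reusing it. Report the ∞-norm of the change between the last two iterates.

0.0730

Iteration 1:
  p = (1 - (1)·2.0000) / (3) = -0.3333
  q = (-4 - (-1.2)·-0.3333) / (5.2) = -0.8461
Iteration 2:
  p = (1 - (1)·-0.8461) / (3) = 0.6154
  q = (-4 - (-1.2)·0.6154) / (5.2) = -0.6272
Iteration 3:
  p = (1 - (1)·-0.6272) / (3) = 0.5424
  q = (-4 - (-1.2)·0.5424) / (5.2) = -0.6441
Change: (-0.0730, -0.0169) → max |·| = 0.0730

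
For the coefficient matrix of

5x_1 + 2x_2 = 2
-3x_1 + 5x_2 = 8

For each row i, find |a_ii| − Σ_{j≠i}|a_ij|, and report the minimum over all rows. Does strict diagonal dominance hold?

2

row 1: |5| − (2) = 3
row 2: |5| − (3) = 2
minimum over rows = 2 → strictly diagonally dominant (convergence guaranteed)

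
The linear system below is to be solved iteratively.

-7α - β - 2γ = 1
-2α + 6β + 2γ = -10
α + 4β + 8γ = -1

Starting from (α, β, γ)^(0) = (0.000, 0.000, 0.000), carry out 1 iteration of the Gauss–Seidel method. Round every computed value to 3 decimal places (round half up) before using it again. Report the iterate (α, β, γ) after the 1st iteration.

Iteration 1:
  α = (1 - (-1)·0.000 - (-2)·0.000) / (-7) = -0.143
  β = (-10 - (-2)·-0.143 - (2)·0.000) / (6) = -1.714
  γ = (-1 - (1)·-0.143 - (4)·-1.714) / (8) = 0.750

(-0.143, -1.714, 0.750)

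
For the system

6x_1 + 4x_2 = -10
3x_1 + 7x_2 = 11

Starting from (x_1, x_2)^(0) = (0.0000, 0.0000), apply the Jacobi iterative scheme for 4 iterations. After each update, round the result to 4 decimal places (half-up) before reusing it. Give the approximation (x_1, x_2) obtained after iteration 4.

Iteration 1:
  x_1 = (-10 - (4)·0.0000) / (6) = -1.6667
  x_2 = (11 - (3)·0.0000) / (7) = 1.5714
Iteration 2:
  x_1 = (-10 - (4)·1.5714) / (6) = -2.7143
  x_2 = (11 - (3)·-1.6667) / (7) = 2.2857
Iteration 3:
  x_1 = (-10 - (4)·2.2857) / (6) = -3.1905
  x_2 = (11 - (3)·-2.7143) / (7) = 2.7347
Iteration 4:
  x_1 = (-10 - (4)·2.7347) / (6) = -3.4898
  x_2 = (11 - (3)·-3.1905) / (7) = 2.9388

(-3.4898, 2.9388)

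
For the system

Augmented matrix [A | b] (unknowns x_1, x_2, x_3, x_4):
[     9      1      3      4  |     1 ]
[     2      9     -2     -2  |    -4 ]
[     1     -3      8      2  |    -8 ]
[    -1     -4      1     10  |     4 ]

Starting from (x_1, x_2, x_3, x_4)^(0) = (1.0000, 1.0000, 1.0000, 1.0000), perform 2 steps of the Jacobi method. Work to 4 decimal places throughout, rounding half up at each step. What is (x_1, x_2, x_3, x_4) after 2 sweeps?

(0.1136, -0.3160, -1.1861, 0.3333)

Iteration 1:
  x_1 = (1 - (1)·1.0000 - (3)·1.0000 - (4)·1.0000) / (9) = -0.7778
  x_2 = (-4 - (2)·1.0000 - (-2)·1.0000 - (-2)·1.0000) / (9) = -0.2222
  x_3 = (-8 - (1)·1.0000 - (-3)·1.0000 - (2)·1.0000) / (8) = -1.0000
  x_4 = (4 - (-1)·1.0000 - (-4)·1.0000 - (1)·1.0000) / (10) = 0.8000
Iteration 2:
  x_1 = (1 - (1)·-0.2222 - (3)·-1.0000 - (4)·0.8000) / (9) = 0.1136
  x_2 = (-4 - (2)·-0.7778 - (-2)·-1.0000 - (-2)·0.8000) / (9) = -0.3160
  x_3 = (-8 - (1)·-0.7778 - (-3)·-0.2222 - (2)·0.8000) / (8) = -1.1861
  x_4 = (4 - (-1)·-0.7778 - (-4)·-0.2222 - (1)·-1.0000) / (10) = 0.3333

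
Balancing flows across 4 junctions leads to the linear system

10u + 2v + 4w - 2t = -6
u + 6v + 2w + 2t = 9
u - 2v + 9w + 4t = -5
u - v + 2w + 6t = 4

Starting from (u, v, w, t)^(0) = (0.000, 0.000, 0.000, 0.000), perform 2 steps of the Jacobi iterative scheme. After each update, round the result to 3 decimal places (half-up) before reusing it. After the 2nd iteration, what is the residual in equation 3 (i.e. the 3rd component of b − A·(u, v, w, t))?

-2.070

Iteration 1:
  u = (-6 - (2)·0.000 - (4)·0.000 - (-2)·0.000) / (10) = -0.600
  v = (9 - (1)·0.000 - (2)·0.000 - (2)·0.000) / (6) = 1.500
  w = (-5 - (1)·0.000 - (-2)·0.000 - (4)·0.000) / (9) = -0.556
  t = (4 - (1)·0.000 - (-1)·0.000 - (2)·0.000) / (6) = 0.667
Iteration 2:
  u = (-6 - (2)·1.500 - (4)·-0.556 - (-2)·0.667) / (10) = -0.544
  v = (9 - (1)·-0.600 - (2)·-0.556 - (2)·0.667) / (6) = 1.563
  w = (-5 - (1)·-0.600 - (-2)·1.500 - (4)·0.667) / (9) = -0.452
  t = (4 - (1)·-0.600 - (-1)·1.500 - (2)·-0.556) / (6) = 1.202
Residual b − A·x = (0.526, -1.334, -2.070, -0.201)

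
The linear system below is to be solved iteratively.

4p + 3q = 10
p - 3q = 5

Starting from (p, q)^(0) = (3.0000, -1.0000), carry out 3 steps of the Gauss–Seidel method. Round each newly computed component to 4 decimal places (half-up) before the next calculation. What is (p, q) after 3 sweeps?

(3.0156, -0.6615)

Iteration 1:
  p = (10 - (3)·-1.0000) / (4) = 3.2500
  q = (5 - (1)·3.2500) / (-3) = -0.5833
Iteration 2:
  p = (10 - (3)·-0.5833) / (4) = 2.9375
  q = (5 - (1)·2.9375) / (-3) = -0.6875
Iteration 3:
  p = (10 - (3)·-0.6875) / (4) = 3.0156
  q = (5 - (1)·3.0156) / (-3) = -0.6615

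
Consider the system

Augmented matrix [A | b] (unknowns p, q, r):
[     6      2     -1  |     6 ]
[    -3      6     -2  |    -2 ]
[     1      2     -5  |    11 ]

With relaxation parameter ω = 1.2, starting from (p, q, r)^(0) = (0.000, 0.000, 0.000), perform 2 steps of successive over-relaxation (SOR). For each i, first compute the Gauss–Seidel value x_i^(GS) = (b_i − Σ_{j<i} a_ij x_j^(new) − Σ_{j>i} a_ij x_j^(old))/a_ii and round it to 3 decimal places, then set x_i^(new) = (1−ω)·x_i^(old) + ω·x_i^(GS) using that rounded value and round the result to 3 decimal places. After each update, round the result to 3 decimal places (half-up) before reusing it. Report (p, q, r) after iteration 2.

(0.392, -1.108, -2.638)

Iteration 1:
  p: GS value = (6 - (2)·0.000 - (-1)·0.000) / (6) = 1.000;  p ← (1−ω)·0.000 + ω·1.000 = 1.200
  q: GS value = (-2 - (-3)·1.200 - (-2)·0.000) / (6) = 0.267;  q ← (1−ω)·0.000 + ω·0.267 = 0.320
  r: GS value = (11 - (1)·1.200 - (2)·0.320) / (-5) = -1.832;  r ← (1−ω)·0.000 + ω·-1.832 = -2.198
Iteration 2:
  p: GS value = (6 - (2)·0.320 - (-1)·-2.198) / (6) = 0.527;  p ← (1−ω)·1.200 + ω·0.527 = 0.392
  q: GS value = (-2 - (-3)·0.392 - (-2)·-2.198) / (6) = -0.870;  q ← (1−ω)·0.320 + ω·-0.870 = -1.108
  r: GS value = (11 - (1)·0.392 - (2)·-1.108) / (-5) = -2.565;  r ← (1−ω)·-2.198 + ω·-2.565 = -2.638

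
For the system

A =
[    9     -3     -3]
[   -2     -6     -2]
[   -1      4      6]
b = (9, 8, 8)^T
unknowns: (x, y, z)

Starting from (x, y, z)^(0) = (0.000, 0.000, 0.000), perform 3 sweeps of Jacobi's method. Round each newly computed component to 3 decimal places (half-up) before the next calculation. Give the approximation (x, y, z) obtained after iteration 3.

Iteration 1:
  x = (9 - (-3)·0.000 - (-3)·0.000) / (9) = 1.000
  y = (8 - (-2)·0.000 - (-2)·0.000) / (-6) = -1.333
  z = (8 - (-1)·0.000 - (4)·0.000) / (6) = 1.333
Iteration 2:
  x = (9 - (-3)·-1.333 - (-3)·1.333) / (9) = 1.000
  y = (8 - (-2)·1.000 - (-2)·1.333) / (-6) = -2.111
  z = (8 - (-1)·1.000 - (4)·-1.333) / (6) = 2.389
Iteration 3:
  x = (9 - (-3)·-2.111 - (-3)·2.389) / (9) = 1.093
  y = (8 - (-2)·1.000 - (-2)·2.389) / (-6) = -2.463
  z = (8 - (-1)·1.000 - (4)·-2.111) / (6) = 2.907

(1.093, -2.463, 2.907)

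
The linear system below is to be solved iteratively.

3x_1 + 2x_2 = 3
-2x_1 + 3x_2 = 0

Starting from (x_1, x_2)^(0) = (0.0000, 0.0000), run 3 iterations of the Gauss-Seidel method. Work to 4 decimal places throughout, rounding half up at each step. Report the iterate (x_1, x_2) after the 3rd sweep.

Iteration 1:
  x_1 = (3 - (2)·0.0000) / (3) = 1.0000
  x_2 = (0 - (-2)·1.0000) / (3) = 0.6667
Iteration 2:
  x_1 = (3 - (2)·0.6667) / (3) = 0.5555
  x_2 = (0 - (-2)·0.5555) / (3) = 0.3703
Iteration 3:
  x_1 = (3 - (2)·0.3703) / (3) = 0.7531
  x_2 = (0 - (-2)·0.7531) / (3) = 0.5021

(0.7531, 0.5021)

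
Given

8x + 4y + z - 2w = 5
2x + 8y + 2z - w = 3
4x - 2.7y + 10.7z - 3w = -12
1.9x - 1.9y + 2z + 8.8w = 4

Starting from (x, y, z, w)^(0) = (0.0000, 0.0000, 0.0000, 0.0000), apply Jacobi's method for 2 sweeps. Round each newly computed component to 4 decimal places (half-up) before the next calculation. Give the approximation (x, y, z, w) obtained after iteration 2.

Iteration 1:
  x = (5 - (4)·0.0000 - (1)·0.0000 - (-2)·0.0000) / (8) = 0.6250
  y = (3 - (2)·0.0000 - (2)·0.0000 - (-1)·0.0000) / (8) = 0.3750
  z = (-12 - (4)·0.0000 - (-2.7)·0.0000 - (-3)·0.0000) / (10.7) = -1.1215
  w = (4 - (1.9)·0.0000 - (-1.9)·0.0000 - (2)·0.0000) / (8.8) = 0.4545
Iteration 2:
  x = (5 - (4)·0.3750 - (1)·-1.1215 - (-2)·0.4545) / (8) = 0.6913
  y = (3 - (2)·0.6250 - (2)·-1.1215 - (-1)·0.4545) / (8) = 0.5559
  z = (-12 - (4)·0.6250 - (-2.7)·0.3750 - (-3)·0.4545) / (10.7) = -1.1331
  w = (4 - (1.9)·0.6250 - (-1.9)·0.3750 - (2)·-1.1215) / (8.8) = 0.6555

(0.6913, 0.5559, -1.1331, 0.6555)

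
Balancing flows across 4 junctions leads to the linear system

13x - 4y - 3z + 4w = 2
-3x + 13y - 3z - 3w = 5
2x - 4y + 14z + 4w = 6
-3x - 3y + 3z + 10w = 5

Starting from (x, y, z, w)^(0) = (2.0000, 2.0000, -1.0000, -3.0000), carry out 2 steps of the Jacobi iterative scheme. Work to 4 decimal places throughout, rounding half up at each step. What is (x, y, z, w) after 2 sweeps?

(-0.1226, 1.5461, -0.3736, 0.4440)

Iteration 1:
  x = (2 - (-4)·2.0000 - (-3)·-1.0000 - (4)·-3.0000) / (13) = 1.4615
  y = (5 - (-3)·2.0000 - (-3)·-1.0000 - (-3)·-3.0000) / (13) = -0.0769
  z = (6 - (2)·2.0000 - (-4)·2.0000 - (4)·-3.0000) / (14) = 1.5714
  w = (5 - (-3)·2.0000 - (-3)·2.0000 - (3)·-1.0000) / (10) = 2.0000
Iteration 2:
  x = (2 - (-4)·-0.0769 - (-3)·1.5714 - (4)·2.0000) / (13) = -0.1226
  y = (5 - (-3)·1.4615 - (-3)·1.5714 - (-3)·2.0000) / (13) = 1.5461
  z = (6 - (2)·1.4615 - (-4)·-0.0769 - (4)·2.0000) / (14) = -0.3736
  w = (5 - (-3)·1.4615 - (-3)·-0.0769 - (3)·1.5714) / (10) = 0.4440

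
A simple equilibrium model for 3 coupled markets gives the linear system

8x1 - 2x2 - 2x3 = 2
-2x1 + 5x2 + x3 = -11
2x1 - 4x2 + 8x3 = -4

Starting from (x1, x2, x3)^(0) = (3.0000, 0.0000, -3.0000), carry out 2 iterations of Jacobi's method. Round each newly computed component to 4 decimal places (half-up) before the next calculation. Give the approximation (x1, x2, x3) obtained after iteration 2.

Iteration 1:
  x1 = (2 - (-2)·0.0000 - (-2)·-3.0000) / (8) = -0.5000
  x2 = (-11 - (-2)·3.0000 - (1)·-3.0000) / (5) = -0.4000
  x3 = (-4 - (2)·3.0000 - (-4)·0.0000) / (8) = -1.2500
Iteration 2:
  x1 = (2 - (-2)·-0.4000 - (-2)·-1.2500) / (8) = -0.1625
  x2 = (-11 - (-2)·-0.5000 - (1)·-1.2500) / (5) = -2.1500
  x3 = (-4 - (2)·-0.5000 - (-4)·-0.4000) / (8) = -0.5750

(-0.1625, -2.1500, -0.5750)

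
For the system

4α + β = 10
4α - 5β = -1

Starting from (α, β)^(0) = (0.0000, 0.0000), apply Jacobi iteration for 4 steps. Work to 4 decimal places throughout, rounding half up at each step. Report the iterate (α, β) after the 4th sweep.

Iteration 1:
  α = (10 - (1)·0.0000) / (4) = 2.5000
  β = (-1 - (4)·0.0000) / (-5) = 0.2000
Iteration 2:
  α = (10 - (1)·0.2000) / (4) = 2.4500
  β = (-1 - (4)·2.5000) / (-5) = 2.2000
Iteration 3:
  α = (10 - (1)·2.2000) / (4) = 1.9500
  β = (-1 - (4)·2.4500) / (-5) = 2.1600
Iteration 4:
  α = (10 - (1)·2.1600) / (4) = 1.9600
  β = (-1 - (4)·1.9500) / (-5) = 1.7600

(1.9600, 1.7600)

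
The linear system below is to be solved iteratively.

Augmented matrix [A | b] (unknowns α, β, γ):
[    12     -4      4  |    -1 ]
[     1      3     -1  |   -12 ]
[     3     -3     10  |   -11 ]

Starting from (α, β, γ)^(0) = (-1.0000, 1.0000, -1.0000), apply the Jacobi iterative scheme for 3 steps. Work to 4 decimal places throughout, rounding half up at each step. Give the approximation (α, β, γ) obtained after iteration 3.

(-0.7120, -4.4083, -2.0333)

Iteration 1:
  α = (-1 - (-4)·1.0000 - (4)·-1.0000) / (12) = 0.5833
  β = (-12 - (1)·-1.0000 - (-1)·-1.0000) / (3) = -4.0000
  γ = (-11 - (3)·-1.0000 - (-3)·1.0000) / (10) = -0.5000
Iteration 2:
  α = (-1 - (-4)·-4.0000 - (4)·-0.5000) / (12) = -1.2500
  β = (-12 - (1)·0.5833 - (-1)·-0.5000) / (3) = -4.3611
  γ = (-11 - (3)·0.5833 - (-3)·-4.0000) / (10) = -2.4750
Iteration 3:
  α = (-1 - (-4)·-4.3611 - (4)·-2.4750) / (12) = -0.7120
  β = (-12 - (1)·-1.2500 - (-1)·-2.4750) / (3) = -4.4083
  γ = (-11 - (3)·-1.2500 - (-3)·-4.3611) / (10) = -2.0333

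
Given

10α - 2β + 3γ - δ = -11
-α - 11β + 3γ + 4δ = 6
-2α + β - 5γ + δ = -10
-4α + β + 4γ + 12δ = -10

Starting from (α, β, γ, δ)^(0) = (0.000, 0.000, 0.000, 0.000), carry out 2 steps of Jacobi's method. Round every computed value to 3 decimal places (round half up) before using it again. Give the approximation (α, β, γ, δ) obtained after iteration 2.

Iteration 1:
  α = (-11 - (-2)·0.000 - (3)·0.000 - (-1)·0.000) / (10) = -1.100
  β = (6 - (-1)·0.000 - (3)·0.000 - (4)·0.000) / (-11) = -0.545
  γ = (-10 - (-2)·0.000 - (1)·0.000 - (1)·0.000) / (-5) = 2.000
  δ = (-10 - (-4)·0.000 - (1)·0.000 - (4)·0.000) / (12) = -0.833
Iteration 2:
  α = (-11 - (-2)·-0.545 - (3)·2.000 - (-1)·-0.833) / (10) = -1.892
  β = (6 - (-1)·-1.100 - (3)·2.000 - (4)·-0.833) / (-11) = -0.203
  γ = (-10 - (-2)·-1.100 - (1)·-0.545 - (1)·-0.833) / (-5) = 2.164
  δ = (-10 - (-4)·-1.100 - (1)·-0.545 - (4)·2.000) / (12) = -1.821

(-1.892, -0.203, 2.164, -1.821)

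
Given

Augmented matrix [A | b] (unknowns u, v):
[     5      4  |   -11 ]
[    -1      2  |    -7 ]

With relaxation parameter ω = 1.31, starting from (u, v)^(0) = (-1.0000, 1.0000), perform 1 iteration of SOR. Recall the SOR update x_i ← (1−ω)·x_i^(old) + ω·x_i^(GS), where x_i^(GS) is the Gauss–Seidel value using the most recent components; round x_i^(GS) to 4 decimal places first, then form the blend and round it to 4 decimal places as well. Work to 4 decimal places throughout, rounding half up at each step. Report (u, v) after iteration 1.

Iteration 1:
  u: GS value = (-11 - (4)·1.0000) / (5) = -3.0000;  u ← (1−ω)·-1.0000 + ω·-3.0000 = -3.6200
  v: GS value = (-7 - (-1)·-3.6200) / (2) = -5.3100;  v ← (1−ω)·1.0000 + ω·-5.3100 = -7.2661

(-3.6200, -7.2661)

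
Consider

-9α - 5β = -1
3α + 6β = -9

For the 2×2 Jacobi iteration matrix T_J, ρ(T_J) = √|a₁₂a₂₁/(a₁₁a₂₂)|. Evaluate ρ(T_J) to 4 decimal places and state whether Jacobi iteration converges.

a₁₂a₂₁/(a₁₁a₂₂) = (-5)·(3) / ((-9)·(6)) = 0.277778
ρ = √|0.277778| = √0.277778 = 0.5270
ρ < 1, so Jacobi converges

0.5270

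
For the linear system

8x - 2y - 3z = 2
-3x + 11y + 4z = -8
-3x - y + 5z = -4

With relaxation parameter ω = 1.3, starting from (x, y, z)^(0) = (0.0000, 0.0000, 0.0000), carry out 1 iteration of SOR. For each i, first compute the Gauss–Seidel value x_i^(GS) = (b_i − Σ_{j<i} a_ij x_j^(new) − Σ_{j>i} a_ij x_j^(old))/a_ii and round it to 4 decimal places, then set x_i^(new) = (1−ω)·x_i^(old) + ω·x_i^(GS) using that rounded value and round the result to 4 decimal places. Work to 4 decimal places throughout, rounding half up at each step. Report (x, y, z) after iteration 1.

(0.3250, -0.8302, -1.0023)

Iteration 1:
  x: GS value = (2 - (-2)·0.0000 - (-3)·0.0000) / (8) = 0.2500;  x ← (1−ω)·0.0000 + ω·0.2500 = 0.3250
  y: GS value = (-8 - (-3)·0.3250 - (4)·0.0000) / (11) = -0.6386;  y ← (1−ω)·0.0000 + ω·-0.6386 = -0.8302
  z: GS value = (-4 - (-3)·0.3250 - (-1)·-0.8302) / (5) = -0.7710;  z ← (1−ω)·0.0000 + ω·-0.7710 = -1.0023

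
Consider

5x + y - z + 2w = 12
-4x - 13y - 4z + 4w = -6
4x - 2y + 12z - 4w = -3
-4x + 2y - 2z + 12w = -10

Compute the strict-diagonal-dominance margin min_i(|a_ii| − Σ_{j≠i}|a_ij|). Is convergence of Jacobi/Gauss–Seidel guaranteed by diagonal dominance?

1

row 1: |5| − (1+1+2) = 1
row 2: |-13| − (4+4+4) = 1
row 3: |12| − (4+2+4) = 2
row 4: |12| − (4+2+2) = 4
minimum over rows = 1 → strictly diagonally dominant (convergence guaranteed)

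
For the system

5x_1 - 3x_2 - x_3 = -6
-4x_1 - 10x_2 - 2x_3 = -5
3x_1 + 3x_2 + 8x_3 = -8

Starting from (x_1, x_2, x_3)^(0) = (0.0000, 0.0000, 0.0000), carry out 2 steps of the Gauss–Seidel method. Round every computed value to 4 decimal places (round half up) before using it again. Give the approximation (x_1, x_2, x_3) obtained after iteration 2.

(-0.7955, 1.0017, -1.0773)

Iteration 1:
  x_1 = (-6 - (-3)·0.0000 - (-1)·0.0000) / (5) = -1.2000
  x_2 = (-5 - (-4)·-1.2000 - (-2)·0.0000) / (-10) = 0.9800
  x_3 = (-8 - (3)·-1.2000 - (3)·0.9800) / (8) = -0.9175
Iteration 2:
  x_1 = (-6 - (-3)·0.9800 - (-1)·-0.9175) / (5) = -0.7955
  x_2 = (-5 - (-4)·-0.7955 - (-2)·-0.9175) / (-10) = 1.0017
  x_3 = (-8 - (3)·-0.7955 - (3)·1.0017) / (8) = -1.0773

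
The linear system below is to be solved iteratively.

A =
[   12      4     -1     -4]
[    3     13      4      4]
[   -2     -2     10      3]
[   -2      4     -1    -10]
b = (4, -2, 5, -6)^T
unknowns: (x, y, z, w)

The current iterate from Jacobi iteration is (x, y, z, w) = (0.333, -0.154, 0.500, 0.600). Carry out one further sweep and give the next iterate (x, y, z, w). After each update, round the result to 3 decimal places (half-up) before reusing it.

(0.626, -0.569, 0.356, 0.422)

One sweep:
  x = (4 - (4)·-0.154 - (-1)·0.500 - (-4)·0.600) / (12) = 0.626
  y = (-2 - (3)·0.333 - (4)·0.500 - (4)·0.600) / (13) = -0.569
  z = (5 - (-2)·0.333 - (-2)·-0.154 - (3)·0.600) / (10) = 0.356
  w = (-6 - (-2)·0.333 - (4)·-0.154 - (-1)·0.500) / (-10) = 0.422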